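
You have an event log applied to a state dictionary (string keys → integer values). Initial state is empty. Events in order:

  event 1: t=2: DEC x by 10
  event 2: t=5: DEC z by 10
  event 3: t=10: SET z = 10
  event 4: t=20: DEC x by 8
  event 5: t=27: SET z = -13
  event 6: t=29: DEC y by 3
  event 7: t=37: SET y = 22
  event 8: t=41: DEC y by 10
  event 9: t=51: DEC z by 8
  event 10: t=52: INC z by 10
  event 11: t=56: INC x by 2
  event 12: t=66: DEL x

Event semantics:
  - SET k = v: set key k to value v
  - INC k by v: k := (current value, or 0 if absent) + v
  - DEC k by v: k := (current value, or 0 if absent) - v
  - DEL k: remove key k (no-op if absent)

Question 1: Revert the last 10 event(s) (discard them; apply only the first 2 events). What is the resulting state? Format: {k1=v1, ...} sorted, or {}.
Answer: {x=-10, z=-10}

Derivation:
Keep first 2 events (discard last 10):
  after event 1 (t=2: DEC x by 10): {x=-10}
  after event 2 (t=5: DEC z by 10): {x=-10, z=-10}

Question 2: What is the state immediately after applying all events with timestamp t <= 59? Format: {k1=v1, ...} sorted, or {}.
Answer: {x=-16, y=12, z=-11}

Derivation:
Apply events with t <= 59 (11 events):
  after event 1 (t=2: DEC x by 10): {x=-10}
  after event 2 (t=5: DEC z by 10): {x=-10, z=-10}
  after event 3 (t=10: SET z = 10): {x=-10, z=10}
  after event 4 (t=20: DEC x by 8): {x=-18, z=10}
  after event 5 (t=27: SET z = -13): {x=-18, z=-13}
  after event 6 (t=29: DEC y by 3): {x=-18, y=-3, z=-13}
  after event 7 (t=37: SET y = 22): {x=-18, y=22, z=-13}
  after event 8 (t=41: DEC y by 10): {x=-18, y=12, z=-13}
  after event 9 (t=51: DEC z by 8): {x=-18, y=12, z=-21}
  after event 10 (t=52: INC z by 10): {x=-18, y=12, z=-11}
  after event 11 (t=56: INC x by 2): {x=-16, y=12, z=-11}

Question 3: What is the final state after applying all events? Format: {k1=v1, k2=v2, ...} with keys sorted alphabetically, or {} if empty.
  after event 1 (t=2: DEC x by 10): {x=-10}
  after event 2 (t=5: DEC z by 10): {x=-10, z=-10}
  after event 3 (t=10: SET z = 10): {x=-10, z=10}
  after event 4 (t=20: DEC x by 8): {x=-18, z=10}
  after event 5 (t=27: SET z = -13): {x=-18, z=-13}
  after event 6 (t=29: DEC y by 3): {x=-18, y=-3, z=-13}
  after event 7 (t=37: SET y = 22): {x=-18, y=22, z=-13}
  after event 8 (t=41: DEC y by 10): {x=-18, y=12, z=-13}
  after event 9 (t=51: DEC z by 8): {x=-18, y=12, z=-21}
  after event 10 (t=52: INC z by 10): {x=-18, y=12, z=-11}
  after event 11 (t=56: INC x by 2): {x=-16, y=12, z=-11}
  after event 12 (t=66: DEL x): {y=12, z=-11}

Answer: {y=12, z=-11}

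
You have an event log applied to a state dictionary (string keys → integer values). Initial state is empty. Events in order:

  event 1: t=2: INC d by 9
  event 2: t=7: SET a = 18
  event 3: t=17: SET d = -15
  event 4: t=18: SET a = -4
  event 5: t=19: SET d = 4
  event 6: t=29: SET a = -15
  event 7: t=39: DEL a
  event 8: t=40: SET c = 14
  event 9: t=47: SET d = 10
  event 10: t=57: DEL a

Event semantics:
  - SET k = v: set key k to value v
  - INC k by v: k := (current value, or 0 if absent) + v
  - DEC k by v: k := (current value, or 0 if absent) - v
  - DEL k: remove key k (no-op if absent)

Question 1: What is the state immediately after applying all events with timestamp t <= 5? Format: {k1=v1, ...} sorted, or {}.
Answer: {d=9}

Derivation:
Apply events with t <= 5 (1 events):
  after event 1 (t=2: INC d by 9): {d=9}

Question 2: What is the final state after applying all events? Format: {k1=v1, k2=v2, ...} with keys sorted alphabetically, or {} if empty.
  after event 1 (t=2: INC d by 9): {d=9}
  after event 2 (t=7: SET a = 18): {a=18, d=9}
  after event 3 (t=17: SET d = -15): {a=18, d=-15}
  after event 4 (t=18: SET a = -4): {a=-4, d=-15}
  after event 5 (t=19: SET d = 4): {a=-4, d=4}
  after event 6 (t=29: SET a = -15): {a=-15, d=4}
  after event 7 (t=39: DEL a): {d=4}
  after event 8 (t=40: SET c = 14): {c=14, d=4}
  after event 9 (t=47: SET d = 10): {c=14, d=10}
  after event 10 (t=57: DEL a): {c=14, d=10}

Answer: {c=14, d=10}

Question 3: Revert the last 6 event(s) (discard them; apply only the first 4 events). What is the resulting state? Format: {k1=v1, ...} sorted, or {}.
Answer: {a=-4, d=-15}

Derivation:
Keep first 4 events (discard last 6):
  after event 1 (t=2: INC d by 9): {d=9}
  after event 2 (t=7: SET a = 18): {a=18, d=9}
  after event 3 (t=17: SET d = -15): {a=18, d=-15}
  after event 4 (t=18: SET a = -4): {a=-4, d=-15}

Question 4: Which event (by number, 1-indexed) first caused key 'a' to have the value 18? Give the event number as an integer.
Looking for first event where a becomes 18:
  event 2: a (absent) -> 18  <-- first match

Answer: 2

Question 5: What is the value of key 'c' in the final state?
Track key 'c' through all 10 events:
  event 1 (t=2: INC d by 9): c unchanged
  event 2 (t=7: SET a = 18): c unchanged
  event 3 (t=17: SET d = -15): c unchanged
  event 4 (t=18: SET a = -4): c unchanged
  event 5 (t=19: SET d = 4): c unchanged
  event 6 (t=29: SET a = -15): c unchanged
  event 7 (t=39: DEL a): c unchanged
  event 8 (t=40: SET c = 14): c (absent) -> 14
  event 9 (t=47: SET d = 10): c unchanged
  event 10 (t=57: DEL a): c unchanged
Final: c = 14

Answer: 14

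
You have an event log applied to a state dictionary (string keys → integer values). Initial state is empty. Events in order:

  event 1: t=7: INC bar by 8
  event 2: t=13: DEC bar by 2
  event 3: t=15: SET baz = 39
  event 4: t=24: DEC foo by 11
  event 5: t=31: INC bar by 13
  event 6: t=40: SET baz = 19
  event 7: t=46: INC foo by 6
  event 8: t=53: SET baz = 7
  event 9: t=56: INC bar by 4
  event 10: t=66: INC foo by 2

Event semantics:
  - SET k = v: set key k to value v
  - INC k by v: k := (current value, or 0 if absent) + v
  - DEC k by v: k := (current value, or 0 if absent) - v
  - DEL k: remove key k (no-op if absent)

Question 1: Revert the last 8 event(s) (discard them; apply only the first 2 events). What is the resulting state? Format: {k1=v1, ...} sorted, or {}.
Answer: {bar=6}

Derivation:
Keep first 2 events (discard last 8):
  after event 1 (t=7: INC bar by 8): {bar=8}
  after event 2 (t=13: DEC bar by 2): {bar=6}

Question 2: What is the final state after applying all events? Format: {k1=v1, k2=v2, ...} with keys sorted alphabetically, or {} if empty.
  after event 1 (t=7: INC bar by 8): {bar=8}
  after event 2 (t=13: DEC bar by 2): {bar=6}
  after event 3 (t=15: SET baz = 39): {bar=6, baz=39}
  after event 4 (t=24: DEC foo by 11): {bar=6, baz=39, foo=-11}
  after event 5 (t=31: INC bar by 13): {bar=19, baz=39, foo=-11}
  after event 6 (t=40: SET baz = 19): {bar=19, baz=19, foo=-11}
  after event 7 (t=46: INC foo by 6): {bar=19, baz=19, foo=-5}
  after event 8 (t=53: SET baz = 7): {bar=19, baz=7, foo=-5}
  after event 9 (t=56: INC bar by 4): {bar=23, baz=7, foo=-5}
  after event 10 (t=66: INC foo by 2): {bar=23, baz=7, foo=-3}

Answer: {bar=23, baz=7, foo=-3}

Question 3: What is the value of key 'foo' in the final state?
Answer: -3

Derivation:
Track key 'foo' through all 10 events:
  event 1 (t=7: INC bar by 8): foo unchanged
  event 2 (t=13: DEC bar by 2): foo unchanged
  event 3 (t=15: SET baz = 39): foo unchanged
  event 4 (t=24: DEC foo by 11): foo (absent) -> -11
  event 5 (t=31: INC bar by 13): foo unchanged
  event 6 (t=40: SET baz = 19): foo unchanged
  event 7 (t=46: INC foo by 6): foo -11 -> -5
  event 8 (t=53: SET baz = 7): foo unchanged
  event 9 (t=56: INC bar by 4): foo unchanged
  event 10 (t=66: INC foo by 2): foo -5 -> -3
Final: foo = -3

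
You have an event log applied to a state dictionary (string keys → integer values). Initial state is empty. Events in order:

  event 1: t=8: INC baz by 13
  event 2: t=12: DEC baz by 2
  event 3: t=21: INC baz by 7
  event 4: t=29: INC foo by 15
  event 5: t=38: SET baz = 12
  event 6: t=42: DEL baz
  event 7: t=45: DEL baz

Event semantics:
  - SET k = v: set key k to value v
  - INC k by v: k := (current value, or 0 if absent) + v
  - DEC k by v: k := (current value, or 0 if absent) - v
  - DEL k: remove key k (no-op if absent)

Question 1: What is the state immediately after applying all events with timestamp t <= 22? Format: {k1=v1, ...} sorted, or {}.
Answer: {baz=18}

Derivation:
Apply events with t <= 22 (3 events):
  after event 1 (t=8: INC baz by 13): {baz=13}
  after event 2 (t=12: DEC baz by 2): {baz=11}
  after event 3 (t=21: INC baz by 7): {baz=18}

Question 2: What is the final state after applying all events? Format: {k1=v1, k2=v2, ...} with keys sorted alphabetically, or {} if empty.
  after event 1 (t=8: INC baz by 13): {baz=13}
  after event 2 (t=12: DEC baz by 2): {baz=11}
  after event 3 (t=21: INC baz by 7): {baz=18}
  after event 4 (t=29: INC foo by 15): {baz=18, foo=15}
  after event 5 (t=38: SET baz = 12): {baz=12, foo=15}
  after event 6 (t=42: DEL baz): {foo=15}
  after event 7 (t=45: DEL baz): {foo=15}

Answer: {foo=15}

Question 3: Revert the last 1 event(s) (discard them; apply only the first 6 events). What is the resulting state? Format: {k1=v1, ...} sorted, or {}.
Keep first 6 events (discard last 1):
  after event 1 (t=8: INC baz by 13): {baz=13}
  after event 2 (t=12: DEC baz by 2): {baz=11}
  after event 3 (t=21: INC baz by 7): {baz=18}
  after event 4 (t=29: INC foo by 15): {baz=18, foo=15}
  after event 5 (t=38: SET baz = 12): {baz=12, foo=15}
  after event 6 (t=42: DEL baz): {foo=15}

Answer: {foo=15}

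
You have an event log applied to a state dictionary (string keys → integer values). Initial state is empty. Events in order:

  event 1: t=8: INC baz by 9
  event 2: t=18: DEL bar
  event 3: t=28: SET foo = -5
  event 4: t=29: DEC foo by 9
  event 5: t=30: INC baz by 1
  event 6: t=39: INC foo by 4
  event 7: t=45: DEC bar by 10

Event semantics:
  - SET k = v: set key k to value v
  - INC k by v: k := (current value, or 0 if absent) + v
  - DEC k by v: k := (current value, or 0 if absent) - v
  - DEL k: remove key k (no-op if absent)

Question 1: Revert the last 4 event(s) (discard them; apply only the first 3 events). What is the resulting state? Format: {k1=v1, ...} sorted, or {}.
Keep first 3 events (discard last 4):
  after event 1 (t=8: INC baz by 9): {baz=9}
  after event 2 (t=18: DEL bar): {baz=9}
  after event 3 (t=28: SET foo = -5): {baz=9, foo=-5}

Answer: {baz=9, foo=-5}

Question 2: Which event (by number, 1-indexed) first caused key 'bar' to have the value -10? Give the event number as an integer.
Looking for first event where bar becomes -10:
  event 7: bar (absent) -> -10  <-- first match

Answer: 7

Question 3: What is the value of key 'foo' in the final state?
Track key 'foo' through all 7 events:
  event 1 (t=8: INC baz by 9): foo unchanged
  event 2 (t=18: DEL bar): foo unchanged
  event 3 (t=28: SET foo = -5): foo (absent) -> -5
  event 4 (t=29: DEC foo by 9): foo -5 -> -14
  event 5 (t=30: INC baz by 1): foo unchanged
  event 6 (t=39: INC foo by 4): foo -14 -> -10
  event 7 (t=45: DEC bar by 10): foo unchanged
Final: foo = -10

Answer: -10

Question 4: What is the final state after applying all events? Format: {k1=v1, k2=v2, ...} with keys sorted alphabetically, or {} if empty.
  after event 1 (t=8: INC baz by 9): {baz=9}
  after event 2 (t=18: DEL bar): {baz=9}
  after event 3 (t=28: SET foo = -5): {baz=9, foo=-5}
  after event 4 (t=29: DEC foo by 9): {baz=9, foo=-14}
  after event 5 (t=30: INC baz by 1): {baz=10, foo=-14}
  after event 6 (t=39: INC foo by 4): {baz=10, foo=-10}
  after event 7 (t=45: DEC bar by 10): {bar=-10, baz=10, foo=-10}

Answer: {bar=-10, baz=10, foo=-10}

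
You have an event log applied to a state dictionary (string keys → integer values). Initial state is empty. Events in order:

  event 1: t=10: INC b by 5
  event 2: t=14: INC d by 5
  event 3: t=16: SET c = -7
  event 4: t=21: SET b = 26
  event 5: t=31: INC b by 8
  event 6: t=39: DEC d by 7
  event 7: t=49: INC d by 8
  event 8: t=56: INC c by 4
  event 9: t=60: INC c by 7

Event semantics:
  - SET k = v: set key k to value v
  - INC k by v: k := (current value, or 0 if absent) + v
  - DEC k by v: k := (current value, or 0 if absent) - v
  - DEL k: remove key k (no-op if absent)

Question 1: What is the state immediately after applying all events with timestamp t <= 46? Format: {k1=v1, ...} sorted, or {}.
Answer: {b=34, c=-7, d=-2}

Derivation:
Apply events with t <= 46 (6 events):
  after event 1 (t=10: INC b by 5): {b=5}
  after event 2 (t=14: INC d by 5): {b=5, d=5}
  after event 3 (t=16: SET c = -7): {b=5, c=-7, d=5}
  after event 4 (t=21: SET b = 26): {b=26, c=-7, d=5}
  after event 5 (t=31: INC b by 8): {b=34, c=-7, d=5}
  after event 6 (t=39: DEC d by 7): {b=34, c=-7, d=-2}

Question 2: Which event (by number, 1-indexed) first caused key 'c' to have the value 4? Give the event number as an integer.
Answer: 9

Derivation:
Looking for first event where c becomes 4:
  event 3: c = -7
  event 4: c = -7
  event 5: c = -7
  event 6: c = -7
  event 7: c = -7
  event 8: c = -3
  event 9: c -3 -> 4  <-- first match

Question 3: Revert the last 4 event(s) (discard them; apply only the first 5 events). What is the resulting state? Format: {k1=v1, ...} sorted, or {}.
Answer: {b=34, c=-7, d=5}

Derivation:
Keep first 5 events (discard last 4):
  after event 1 (t=10: INC b by 5): {b=5}
  after event 2 (t=14: INC d by 5): {b=5, d=5}
  after event 3 (t=16: SET c = -7): {b=5, c=-7, d=5}
  after event 4 (t=21: SET b = 26): {b=26, c=-7, d=5}
  after event 5 (t=31: INC b by 8): {b=34, c=-7, d=5}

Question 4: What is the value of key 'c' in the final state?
Answer: 4

Derivation:
Track key 'c' through all 9 events:
  event 1 (t=10: INC b by 5): c unchanged
  event 2 (t=14: INC d by 5): c unchanged
  event 3 (t=16: SET c = -7): c (absent) -> -7
  event 4 (t=21: SET b = 26): c unchanged
  event 5 (t=31: INC b by 8): c unchanged
  event 6 (t=39: DEC d by 7): c unchanged
  event 7 (t=49: INC d by 8): c unchanged
  event 8 (t=56: INC c by 4): c -7 -> -3
  event 9 (t=60: INC c by 7): c -3 -> 4
Final: c = 4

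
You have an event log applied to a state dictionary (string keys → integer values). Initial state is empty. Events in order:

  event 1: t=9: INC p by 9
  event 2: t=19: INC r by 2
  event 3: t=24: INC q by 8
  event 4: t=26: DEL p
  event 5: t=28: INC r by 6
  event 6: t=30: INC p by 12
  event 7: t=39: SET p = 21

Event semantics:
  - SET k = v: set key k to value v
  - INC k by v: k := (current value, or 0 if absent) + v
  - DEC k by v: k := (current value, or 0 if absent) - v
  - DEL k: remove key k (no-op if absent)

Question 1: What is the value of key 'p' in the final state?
Answer: 21

Derivation:
Track key 'p' through all 7 events:
  event 1 (t=9: INC p by 9): p (absent) -> 9
  event 2 (t=19: INC r by 2): p unchanged
  event 3 (t=24: INC q by 8): p unchanged
  event 4 (t=26: DEL p): p 9 -> (absent)
  event 5 (t=28: INC r by 6): p unchanged
  event 6 (t=30: INC p by 12): p (absent) -> 12
  event 7 (t=39: SET p = 21): p 12 -> 21
Final: p = 21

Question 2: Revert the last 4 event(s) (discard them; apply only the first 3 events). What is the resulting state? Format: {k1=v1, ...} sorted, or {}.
Answer: {p=9, q=8, r=2}

Derivation:
Keep first 3 events (discard last 4):
  after event 1 (t=9: INC p by 9): {p=9}
  after event 2 (t=19: INC r by 2): {p=9, r=2}
  after event 3 (t=24: INC q by 8): {p=9, q=8, r=2}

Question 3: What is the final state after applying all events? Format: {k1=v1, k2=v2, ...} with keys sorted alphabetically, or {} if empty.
Answer: {p=21, q=8, r=8}

Derivation:
  after event 1 (t=9: INC p by 9): {p=9}
  after event 2 (t=19: INC r by 2): {p=9, r=2}
  after event 3 (t=24: INC q by 8): {p=9, q=8, r=2}
  after event 4 (t=26: DEL p): {q=8, r=2}
  after event 5 (t=28: INC r by 6): {q=8, r=8}
  after event 6 (t=30: INC p by 12): {p=12, q=8, r=8}
  after event 7 (t=39: SET p = 21): {p=21, q=8, r=8}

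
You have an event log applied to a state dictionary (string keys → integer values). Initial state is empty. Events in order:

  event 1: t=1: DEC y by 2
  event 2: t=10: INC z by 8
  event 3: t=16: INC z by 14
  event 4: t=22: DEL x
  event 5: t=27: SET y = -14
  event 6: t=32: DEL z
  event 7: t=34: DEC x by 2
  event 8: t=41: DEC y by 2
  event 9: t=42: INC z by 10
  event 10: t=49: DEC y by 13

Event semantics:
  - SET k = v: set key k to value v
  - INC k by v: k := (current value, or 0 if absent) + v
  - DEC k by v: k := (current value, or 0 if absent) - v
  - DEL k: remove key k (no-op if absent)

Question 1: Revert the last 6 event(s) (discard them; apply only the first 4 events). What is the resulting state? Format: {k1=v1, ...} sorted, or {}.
Keep first 4 events (discard last 6):
  after event 1 (t=1: DEC y by 2): {y=-2}
  after event 2 (t=10: INC z by 8): {y=-2, z=8}
  after event 3 (t=16: INC z by 14): {y=-2, z=22}
  after event 4 (t=22: DEL x): {y=-2, z=22}

Answer: {y=-2, z=22}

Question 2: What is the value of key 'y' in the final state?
Answer: -29

Derivation:
Track key 'y' through all 10 events:
  event 1 (t=1: DEC y by 2): y (absent) -> -2
  event 2 (t=10: INC z by 8): y unchanged
  event 3 (t=16: INC z by 14): y unchanged
  event 4 (t=22: DEL x): y unchanged
  event 5 (t=27: SET y = -14): y -2 -> -14
  event 6 (t=32: DEL z): y unchanged
  event 7 (t=34: DEC x by 2): y unchanged
  event 8 (t=41: DEC y by 2): y -14 -> -16
  event 9 (t=42: INC z by 10): y unchanged
  event 10 (t=49: DEC y by 13): y -16 -> -29
Final: y = -29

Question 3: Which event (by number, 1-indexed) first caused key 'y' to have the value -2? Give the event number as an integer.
Answer: 1

Derivation:
Looking for first event where y becomes -2:
  event 1: y (absent) -> -2  <-- first match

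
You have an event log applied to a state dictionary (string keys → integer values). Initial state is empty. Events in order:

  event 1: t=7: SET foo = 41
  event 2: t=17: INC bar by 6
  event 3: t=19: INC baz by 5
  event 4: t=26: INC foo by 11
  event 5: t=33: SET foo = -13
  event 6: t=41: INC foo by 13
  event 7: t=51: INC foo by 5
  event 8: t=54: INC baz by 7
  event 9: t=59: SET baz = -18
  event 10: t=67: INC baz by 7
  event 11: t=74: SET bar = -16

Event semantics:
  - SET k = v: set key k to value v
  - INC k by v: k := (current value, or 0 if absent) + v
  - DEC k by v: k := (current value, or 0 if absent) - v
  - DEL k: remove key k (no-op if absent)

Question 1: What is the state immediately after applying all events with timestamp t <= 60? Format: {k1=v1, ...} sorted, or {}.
Answer: {bar=6, baz=-18, foo=5}

Derivation:
Apply events with t <= 60 (9 events):
  after event 1 (t=7: SET foo = 41): {foo=41}
  after event 2 (t=17: INC bar by 6): {bar=6, foo=41}
  after event 3 (t=19: INC baz by 5): {bar=6, baz=5, foo=41}
  after event 4 (t=26: INC foo by 11): {bar=6, baz=5, foo=52}
  after event 5 (t=33: SET foo = -13): {bar=6, baz=5, foo=-13}
  after event 6 (t=41: INC foo by 13): {bar=6, baz=5, foo=0}
  after event 7 (t=51: INC foo by 5): {bar=6, baz=5, foo=5}
  after event 8 (t=54: INC baz by 7): {bar=6, baz=12, foo=5}
  after event 9 (t=59: SET baz = -18): {bar=6, baz=-18, foo=5}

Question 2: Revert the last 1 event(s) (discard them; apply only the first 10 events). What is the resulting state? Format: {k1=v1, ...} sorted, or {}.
Keep first 10 events (discard last 1):
  after event 1 (t=7: SET foo = 41): {foo=41}
  after event 2 (t=17: INC bar by 6): {bar=6, foo=41}
  after event 3 (t=19: INC baz by 5): {bar=6, baz=5, foo=41}
  after event 4 (t=26: INC foo by 11): {bar=6, baz=5, foo=52}
  after event 5 (t=33: SET foo = -13): {bar=6, baz=5, foo=-13}
  after event 6 (t=41: INC foo by 13): {bar=6, baz=5, foo=0}
  after event 7 (t=51: INC foo by 5): {bar=6, baz=5, foo=5}
  after event 8 (t=54: INC baz by 7): {bar=6, baz=12, foo=5}
  after event 9 (t=59: SET baz = -18): {bar=6, baz=-18, foo=5}
  after event 10 (t=67: INC baz by 7): {bar=6, baz=-11, foo=5}

Answer: {bar=6, baz=-11, foo=5}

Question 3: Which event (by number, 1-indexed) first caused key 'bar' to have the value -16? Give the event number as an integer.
Looking for first event where bar becomes -16:
  event 2: bar = 6
  event 3: bar = 6
  event 4: bar = 6
  event 5: bar = 6
  event 6: bar = 6
  event 7: bar = 6
  event 8: bar = 6
  event 9: bar = 6
  event 10: bar = 6
  event 11: bar 6 -> -16  <-- first match

Answer: 11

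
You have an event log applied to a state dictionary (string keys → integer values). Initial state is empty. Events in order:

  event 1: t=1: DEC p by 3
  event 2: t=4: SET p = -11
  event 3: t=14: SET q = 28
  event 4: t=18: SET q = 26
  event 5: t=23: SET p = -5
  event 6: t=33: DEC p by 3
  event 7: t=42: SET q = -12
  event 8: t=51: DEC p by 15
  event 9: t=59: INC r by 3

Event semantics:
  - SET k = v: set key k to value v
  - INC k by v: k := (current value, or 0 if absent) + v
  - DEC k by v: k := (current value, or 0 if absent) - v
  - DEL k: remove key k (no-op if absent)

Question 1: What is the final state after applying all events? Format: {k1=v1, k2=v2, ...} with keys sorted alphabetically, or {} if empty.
  after event 1 (t=1: DEC p by 3): {p=-3}
  after event 2 (t=4: SET p = -11): {p=-11}
  after event 3 (t=14: SET q = 28): {p=-11, q=28}
  after event 4 (t=18: SET q = 26): {p=-11, q=26}
  after event 5 (t=23: SET p = -5): {p=-5, q=26}
  after event 6 (t=33: DEC p by 3): {p=-8, q=26}
  after event 7 (t=42: SET q = -12): {p=-8, q=-12}
  after event 8 (t=51: DEC p by 15): {p=-23, q=-12}
  after event 9 (t=59: INC r by 3): {p=-23, q=-12, r=3}

Answer: {p=-23, q=-12, r=3}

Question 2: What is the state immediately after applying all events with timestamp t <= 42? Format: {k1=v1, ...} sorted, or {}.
Apply events with t <= 42 (7 events):
  after event 1 (t=1: DEC p by 3): {p=-3}
  after event 2 (t=4: SET p = -11): {p=-11}
  after event 3 (t=14: SET q = 28): {p=-11, q=28}
  after event 4 (t=18: SET q = 26): {p=-11, q=26}
  after event 5 (t=23: SET p = -5): {p=-5, q=26}
  after event 6 (t=33: DEC p by 3): {p=-8, q=26}
  after event 7 (t=42: SET q = -12): {p=-8, q=-12}

Answer: {p=-8, q=-12}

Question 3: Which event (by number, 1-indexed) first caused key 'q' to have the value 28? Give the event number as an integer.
Answer: 3

Derivation:
Looking for first event where q becomes 28:
  event 3: q (absent) -> 28  <-- first match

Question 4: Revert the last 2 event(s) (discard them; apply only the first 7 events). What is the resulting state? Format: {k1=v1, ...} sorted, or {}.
Keep first 7 events (discard last 2):
  after event 1 (t=1: DEC p by 3): {p=-3}
  after event 2 (t=4: SET p = -11): {p=-11}
  after event 3 (t=14: SET q = 28): {p=-11, q=28}
  after event 4 (t=18: SET q = 26): {p=-11, q=26}
  after event 5 (t=23: SET p = -5): {p=-5, q=26}
  after event 6 (t=33: DEC p by 3): {p=-8, q=26}
  after event 7 (t=42: SET q = -12): {p=-8, q=-12}

Answer: {p=-8, q=-12}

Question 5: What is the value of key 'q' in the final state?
Track key 'q' through all 9 events:
  event 1 (t=1: DEC p by 3): q unchanged
  event 2 (t=4: SET p = -11): q unchanged
  event 3 (t=14: SET q = 28): q (absent) -> 28
  event 4 (t=18: SET q = 26): q 28 -> 26
  event 5 (t=23: SET p = -5): q unchanged
  event 6 (t=33: DEC p by 3): q unchanged
  event 7 (t=42: SET q = -12): q 26 -> -12
  event 8 (t=51: DEC p by 15): q unchanged
  event 9 (t=59: INC r by 3): q unchanged
Final: q = -12

Answer: -12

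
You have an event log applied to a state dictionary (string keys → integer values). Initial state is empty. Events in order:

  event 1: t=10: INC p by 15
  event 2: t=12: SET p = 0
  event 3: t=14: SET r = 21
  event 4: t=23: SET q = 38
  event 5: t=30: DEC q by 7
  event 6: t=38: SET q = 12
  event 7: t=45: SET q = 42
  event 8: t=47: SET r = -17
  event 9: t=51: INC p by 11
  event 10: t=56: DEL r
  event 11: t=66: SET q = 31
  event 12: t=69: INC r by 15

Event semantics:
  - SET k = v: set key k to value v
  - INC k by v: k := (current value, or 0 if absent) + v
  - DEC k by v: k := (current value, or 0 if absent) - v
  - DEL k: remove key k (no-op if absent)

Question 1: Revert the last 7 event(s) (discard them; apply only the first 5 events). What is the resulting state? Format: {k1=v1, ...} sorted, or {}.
Answer: {p=0, q=31, r=21}

Derivation:
Keep first 5 events (discard last 7):
  after event 1 (t=10: INC p by 15): {p=15}
  after event 2 (t=12: SET p = 0): {p=0}
  after event 3 (t=14: SET r = 21): {p=0, r=21}
  after event 4 (t=23: SET q = 38): {p=0, q=38, r=21}
  after event 5 (t=30: DEC q by 7): {p=0, q=31, r=21}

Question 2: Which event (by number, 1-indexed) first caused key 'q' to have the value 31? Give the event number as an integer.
Looking for first event where q becomes 31:
  event 4: q = 38
  event 5: q 38 -> 31  <-- first match

Answer: 5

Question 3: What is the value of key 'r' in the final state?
Answer: 15

Derivation:
Track key 'r' through all 12 events:
  event 1 (t=10: INC p by 15): r unchanged
  event 2 (t=12: SET p = 0): r unchanged
  event 3 (t=14: SET r = 21): r (absent) -> 21
  event 4 (t=23: SET q = 38): r unchanged
  event 5 (t=30: DEC q by 7): r unchanged
  event 6 (t=38: SET q = 12): r unchanged
  event 7 (t=45: SET q = 42): r unchanged
  event 8 (t=47: SET r = -17): r 21 -> -17
  event 9 (t=51: INC p by 11): r unchanged
  event 10 (t=56: DEL r): r -17 -> (absent)
  event 11 (t=66: SET q = 31): r unchanged
  event 12 (t=69: INC r by 15): r (absent) -> 15
Final: r = 15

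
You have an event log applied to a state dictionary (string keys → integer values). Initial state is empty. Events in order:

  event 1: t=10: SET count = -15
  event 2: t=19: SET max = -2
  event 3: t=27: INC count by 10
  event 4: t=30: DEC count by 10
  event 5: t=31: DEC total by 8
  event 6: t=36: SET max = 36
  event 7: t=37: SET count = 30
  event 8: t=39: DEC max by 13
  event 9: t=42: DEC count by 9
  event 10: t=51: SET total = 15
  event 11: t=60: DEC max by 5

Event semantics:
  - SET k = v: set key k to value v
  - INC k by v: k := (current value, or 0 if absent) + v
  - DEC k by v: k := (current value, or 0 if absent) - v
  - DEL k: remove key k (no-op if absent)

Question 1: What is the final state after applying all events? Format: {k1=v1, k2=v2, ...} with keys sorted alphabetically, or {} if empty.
  after event 1 (t=10: SET count = -15): {count=-15}
  after event 2 (t=19: SET max = -2): {count=-15, max=-2}
  after event 3 (t=27: INC count by 10): {count=-5, max=-2}
  after event 4 (t=30: DEC count by 10): {count=-15, max=-2}
  after event 5 (t=31: DEC total by 8): {count=-15, max=-2, total=-8}
  after event 6 (t=36: SET max = 36): {count=-15, max=36, total=-8}
  after event 7 (t=37: SET count = 30): {count=30, max=36, total=-8}
  after event 8 (t=39: DEC max by 13): {count=30, max=23, total=-8}
  after event 9 (t=42: DEC count by 9): {count=21, max=23, total=-8}
  after event 10 (t=51: SET total = 15): {count=21, max=23, total=15}
  after event 11 (t=60: DEC max by 5): {count=21, max=18, total=15}

Answer: {count=21, max=18, total=15}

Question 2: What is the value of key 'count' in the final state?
Answer: 21

Derivation:
Track key 'count' through all 11 events:
  event 1 (t=10: SET count = -15): count (absent) -> -15
  event 2 (t=19: SET max = -2): count unchanged
  event 3 (t=27: INC count by 10): count -15 -> -5
  event 4 (t=30: DEC count by 10): count -5 -> -15
  event 5 (t=31: DEC total by 8): count unchanged
  event 6 (t=36: SET max = 36): count unchanged
  event 7 (t=37: SET count = 30): count -15 -> 30
  event 8 (t=39: DEC max by 13): count unchanged
  event 9 (t=42: DEC count by 9): count 30 -> 21
  event 10 (t=51: SET total = 15): count unchanged
  event 11 (t=60: DEC max by 5): count unchanged
Final: count = 21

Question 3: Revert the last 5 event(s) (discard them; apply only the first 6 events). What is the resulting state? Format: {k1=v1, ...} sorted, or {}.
Keep first 6 events (discard last 5):
  after event 1 (t=10: SET count = -15): {count=-15}
  after event 2 (t=19: SET max = -2): {count=-15, max=-2}
  after event 3 (t=27: INC count by 10): {count=-5, max=-2}
  after event 4 (t=30: DEC count by 10): {count=-15, max=-2}
  after event 5 (t=31: DEC total by 8): {count=-15, max=-2, total=-8}
  after event 6 (t=36: SET max = 36): {count=-15, max=36, total=-8}

Answer: {count=-15, max=36, total=-8}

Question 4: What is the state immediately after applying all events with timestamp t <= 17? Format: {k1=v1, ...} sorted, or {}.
Apply events with t <= 17 (1 events):
  after event 1 (t=10: SET count = -15): {count=-15}

Answer: {count=-15}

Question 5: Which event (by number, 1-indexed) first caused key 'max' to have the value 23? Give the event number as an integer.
Looking for first event where max becomes 23:
  event 2: max = -2
  event 3: max = -2
  event 4: max = -2
  event 5: max = -2
  event 6: max = 36
  event 7: max = 36
  event 8: max 36 -> 23  <-- first match

Answer: 8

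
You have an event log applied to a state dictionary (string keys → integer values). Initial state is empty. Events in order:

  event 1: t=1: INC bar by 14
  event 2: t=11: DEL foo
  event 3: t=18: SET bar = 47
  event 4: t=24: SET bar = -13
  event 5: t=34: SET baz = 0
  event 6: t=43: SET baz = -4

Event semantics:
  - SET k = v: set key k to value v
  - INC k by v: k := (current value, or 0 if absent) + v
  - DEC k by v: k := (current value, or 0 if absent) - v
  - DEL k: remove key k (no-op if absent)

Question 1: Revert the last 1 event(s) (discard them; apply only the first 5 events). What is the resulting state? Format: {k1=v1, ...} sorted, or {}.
Keep first 5 events (discard last 1):
  after event 1 (t=1: INC bar by 14): {bar=14}
  after event 2 (t=11: DEL foo): {bar=14}
  after event 3 (t=18: SET bar = 47): {bar=47}
  after event 4 (t=24: SET bar = -13): {bar=-13}
  after event 5 (t=34: SET baz = 0): {bar=-13, baz=0}

Answer: {bar=-13, baz=0}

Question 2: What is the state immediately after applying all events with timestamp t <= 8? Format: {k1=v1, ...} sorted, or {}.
Apply events with t <= 8 (1 events):
  after event 1 (t=1: INC bar by 14): {bar=14}

Answer: {bar=14}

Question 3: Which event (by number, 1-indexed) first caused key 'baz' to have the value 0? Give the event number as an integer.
Looking for first event where baz becomes 0:
  event 5: baz (absent) -> 0  <-- first match

Answer: 5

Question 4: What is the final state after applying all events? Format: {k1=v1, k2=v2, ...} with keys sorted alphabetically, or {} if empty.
Answer: {bar=-13, baz=-4}

Derivation:
  after event 1 (t=1: INC bar by 14): {bar=14}
  after event 2 (t=11: DEL foo): {bar=14}
  after event 3 (t=18: SET bar = 47): {bar=47}
  after event 4 (t=24: SET bar = -13): {bar=-13}
  after event 5 (t=34: SET baz = 0): {bar=-13, baz=0}
  after event 6 (t=43: SET baz = -4): {bar=-13, baz=-4}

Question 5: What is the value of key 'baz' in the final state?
Answer: -4

Derivation:
Track key 'baz' through all 6 events:
  event 1 (t=1: INC bar by 14): baz unchanged
  event 2 (t=11: DEL foo): baz unchanged
  event 3 (t=18: SET bar = 47): baz unchanged
  event 4 (t=24: SET bar = -13): baz unchanged
  event 5 (t=34: SET baz = 0): baz (absent) -> 0
  event 6 (t=43: SET baz = -4): baz 0 -> -4
Final: baz = -4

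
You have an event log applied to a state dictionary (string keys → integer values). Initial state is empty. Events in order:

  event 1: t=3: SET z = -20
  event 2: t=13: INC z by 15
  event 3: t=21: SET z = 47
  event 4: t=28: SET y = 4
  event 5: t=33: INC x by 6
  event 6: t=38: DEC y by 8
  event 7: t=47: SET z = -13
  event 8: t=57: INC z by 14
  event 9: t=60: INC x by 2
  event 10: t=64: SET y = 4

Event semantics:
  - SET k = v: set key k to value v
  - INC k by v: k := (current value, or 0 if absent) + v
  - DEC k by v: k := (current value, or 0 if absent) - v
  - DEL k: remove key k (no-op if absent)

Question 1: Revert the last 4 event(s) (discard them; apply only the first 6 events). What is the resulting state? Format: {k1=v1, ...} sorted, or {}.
Answer: {x=6, y=-4, z=47}

Derivation:
Keep first 6 events (discard last 4):
  after event 1 (t=3: SET z = -20): {z=-20}
  after event 2 (t=13: INC z by 15): {z=-5}
  after event 3 (t=21: SET z = 47): {z=47}
  after event 4 (t=28: SET y = 4): {y=4, z=47}
  after event 5 (t=33: INC x by 6): {x=6, y=4, z=47}
  after event 6 (t=38: DEC y by 8): {x=6, y=-4, z=47}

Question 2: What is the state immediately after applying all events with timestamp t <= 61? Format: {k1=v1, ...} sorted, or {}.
Apply events with t <= 61 (9 events):
  after event 1 (t=3: SET z = -20): {z=-20}
  after event 2 (t=13: INC z by 15): {z=-5}
  after event 3 (t=21: SET z = 47): {z=47}
  after event 4 (t=28: SET y = 4): {y=4, z=47}
  after event 5 (t=33: INC x by 6): {x=6, y=4, z=47}
  after event 6 (t=38: DEC y by 8): {x=6, y=-4, z=47}
  after event 7 (t=47: SET z = -13): {x=6, y=-4, z=-13}
  after event 8 (t=57: INC z by 14): {x=6, y=-4, z=1}
  after event 9 (t=60: INC x by 2): {x=8, y=-4, z=1}

Answer: {x=8, y=-4, z=1}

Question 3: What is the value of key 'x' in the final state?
Track key 'x' through all 10 events:
  event 1 (t=3: SET z = -20): x unchanged
  event 2 (t=13: INC z by 15): x unchanged
  event 3 (t=21: SET z = 47): x unchanged
  event 4 (t=28: SET y = 4): x unchanged
  event 5 (t=33: INC x by 6): x (absent) -> 6
  event 6 (t=38: DEC y by 8): x unchanged
  event 7 (t=47: SET z = -13): x unchanged
  event 8 (t=57: INC z by 14): x unchanged
  event 9 (t=60: INC x by 2): x 6 -> 8
  event 10 (t=64: SET y = 4): x unchanged
Final: x = 8

Answer: 8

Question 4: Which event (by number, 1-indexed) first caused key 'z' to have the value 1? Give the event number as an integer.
Answer: 8

Derivation:
Looking for first event where z becomes 1:
  event 1: z = -20
  event 2: z = -5
  event 3: z = 47
  event 4: z = 47
  event 5: z = 47
  event 6: z = 47
  event 7: z = -13
  event 8: z -13 -> 1  <-- first match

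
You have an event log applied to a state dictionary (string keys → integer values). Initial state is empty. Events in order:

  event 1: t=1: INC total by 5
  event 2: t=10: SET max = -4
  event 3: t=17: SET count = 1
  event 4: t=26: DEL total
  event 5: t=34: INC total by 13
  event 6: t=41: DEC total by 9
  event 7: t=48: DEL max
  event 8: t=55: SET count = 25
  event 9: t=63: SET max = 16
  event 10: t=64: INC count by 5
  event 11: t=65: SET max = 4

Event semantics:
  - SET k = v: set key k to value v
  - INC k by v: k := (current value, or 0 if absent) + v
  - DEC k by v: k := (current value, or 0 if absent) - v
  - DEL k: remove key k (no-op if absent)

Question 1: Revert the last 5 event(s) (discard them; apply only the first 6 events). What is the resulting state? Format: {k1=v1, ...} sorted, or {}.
Keep first 6 events (discard last 5):
  after event 1 (t=1: INC total by 5): {total=5}
  after event 2 (t=10: SET max = -4): {max=-4, total=5}
  after event 3 (t=17: SET count = 1): {count=1, max=-4, total=5}
  after event 4 (t=26: DEL total): {count=1, max=-4}
  after event 5 (t=34: INC total by 13): {count=1, max=-4, total=13}
  after event 6 (t=41: DEC total by 9): {count=1, max=-4, total=4}

Answer: {count=1, max=-4, total=4}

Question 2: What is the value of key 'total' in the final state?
Track key 'total' through all 11 events:
  event 1 (t=1: INC total by 5): total (absent) -> 5
  event 2 (t=10: SET max = -4): total unchanged
  event 3 (t=17: SET count = 1): total unchanged
  event 4 (t=26: DEL total): total 5 -> (absent)
  event 5 (t=34: INC total by 13): total (absent) -> 13
  event 6 (t=41: DEC total by 9): total 13 -> 4
  event 7 (t=48: DEL max): total unchanged
  event 8 (t=55: SET count = 25): total unchanged
  event 9 (t=63: SET max = 16): total unchanged
  event 10 (t=64: INC count by 5): total unchanged
  event 11 (t=65: SET max = 4): total unchanged
Final: total = 4

Answer: 4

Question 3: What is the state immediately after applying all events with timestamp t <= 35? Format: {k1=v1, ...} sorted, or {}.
Apply events with t <= 35 (5 events):
  after event 1 (t=1: INC total by 5): {total=5}
  after event 2 (t=10: SET max = -4): {max=-4, total=5}
  after event 3 (t=17: SET count = 1): {count=1, max=-4, total=5}
  after event 4 (t=26: DEL total): {count=1, max=-4}
  after event 5 (t=34: INC total by 13): {count=1, max=-4, total=13}

Answer: {count=1, max=-4, total=13}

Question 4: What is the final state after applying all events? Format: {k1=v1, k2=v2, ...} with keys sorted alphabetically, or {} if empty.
  after event 1 (t=1: INC total by 5): {total=5}
  after event 2 (t=10: SET max = -4): {max=-4, total=5}
  after event 3 (t=17: SET count = 1): {count=1, max=-4, total=5}
  after event 4 (t=26: DEL total): {count=1, max=-4}
  after event 5 (t=34: INC total by 13): {count=1, max=-4, total=13}
  after event 6 (t=41: DEC total by 9): {count=1, max=-4, total=4}
  after event 7 (t=48: DEL max): {count=1, total=4}
  after event 8 (t=55: SET count = 25): {count=25, total=4}
  after event 9 (t=63: SET max = 16): {count=25, max=16, total=4}
  after event 10 (t=64: INC count by 5): {count=30, max=16, total=4}
  after event 11 (t=65: SET max = 4): {count=30, max=4, total=4}

Answer: {count=30, max=4, total=4}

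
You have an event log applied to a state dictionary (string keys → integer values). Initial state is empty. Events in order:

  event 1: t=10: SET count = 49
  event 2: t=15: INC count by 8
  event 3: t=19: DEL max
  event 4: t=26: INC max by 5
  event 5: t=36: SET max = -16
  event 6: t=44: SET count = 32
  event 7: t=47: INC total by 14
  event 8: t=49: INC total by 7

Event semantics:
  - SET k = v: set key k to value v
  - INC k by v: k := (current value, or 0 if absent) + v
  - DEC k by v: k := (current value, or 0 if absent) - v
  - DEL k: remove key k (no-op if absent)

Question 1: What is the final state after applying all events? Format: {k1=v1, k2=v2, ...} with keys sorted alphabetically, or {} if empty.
  after event 1 (t=10: SET count = 49): {count=49}
  after event 2 (t=15: INC count by 8): {count=57}
  after event 3 (t=19: DEL max): {count=57}
  after event 4 (t=26: INC max by 5): {count=57, max=5}
  after event 5 (t=36: SET max = -16): {count=57, max=-16}
  after event 6 (t=44: SET count = 32): {count=32, max=-16}
  after event 7 (t=47: INC total by 14): {count=32, max=-16, total=14}
  after event 8 (t=49: INC total by 7): {count=32, max=-16, total=21}

Answer: {count=32, max=-16, total=21}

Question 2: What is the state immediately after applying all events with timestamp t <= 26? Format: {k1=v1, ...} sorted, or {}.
Answer: {count=57, max=5}

Derivation:
Apply events with t <= 26 (4 events):
  after event 1 (t=10: SET count = 49): {count=49}
  after event 2 (t=15: INC count by 8): {count=57}
  after event 3 (t=19: DEL max): {count=57}
  after event 4 (t=26: INC max by 5): {count=57, max=5}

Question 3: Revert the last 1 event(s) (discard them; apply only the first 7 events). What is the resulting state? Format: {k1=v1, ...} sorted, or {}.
Keep first 7 events (discard last 1):
  after event 1 (t=10: SET count = 49): {count=49}
  after event 2 (t=15: INC count by 8): {count=57}
  after event 3 (t=19: DEL max): {count=57}
  after event 4 (t=26: INC max by 5): {count=57, max=5}
  after event 5 (t=36: SET max = -16): {count=57, max=-16}
  after event 6 (t=44: SET count = 32): {count=32, max=-16}
  after event 7 (t=47: INC total by 14): {count=32, max=-16, total=14}

Answer: {count=32, max=-16, total=14}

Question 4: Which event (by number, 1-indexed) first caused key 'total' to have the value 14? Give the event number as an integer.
Looking for first event where total becomes 14:
  event 7: total (absent) -> 14  <-- first match

Answer: 7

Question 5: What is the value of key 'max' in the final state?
Answer: -16

Derivation:
Track key 'max' through all 8 events:
  event 1 (t=10: SET count = 49): max unchanged
  event 2 (t=15: INC count by 8): max unchanged
  event 3 (t=19: DEL max): max (absent) -> (absent)
  event 4 (t=26: INC max by 5): max (absent) -> 5
  event 5 (t=36: SET max = -16): max 5 -> -16
  event 6 (t=44: SET count = 32): max unchanged
  event 7 (t=47: INC total by 14): max unchanged
  event 8 (t=49: INC total by 7): max unchanged
Final: max = -16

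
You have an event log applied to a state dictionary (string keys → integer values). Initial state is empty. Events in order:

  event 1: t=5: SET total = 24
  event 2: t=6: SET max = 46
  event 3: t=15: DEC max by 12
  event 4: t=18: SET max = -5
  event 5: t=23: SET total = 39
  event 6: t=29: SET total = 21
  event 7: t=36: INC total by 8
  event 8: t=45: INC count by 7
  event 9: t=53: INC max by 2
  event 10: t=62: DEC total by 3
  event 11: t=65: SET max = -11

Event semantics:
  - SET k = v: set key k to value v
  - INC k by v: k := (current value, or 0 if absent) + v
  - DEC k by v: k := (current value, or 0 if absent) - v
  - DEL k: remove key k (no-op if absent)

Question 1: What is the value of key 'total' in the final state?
Answer: 26

Derivation:
Track key 'total' through all 11 events:
  event 1 (t=5: SET total = 24): total (absent) -> 24
  event 2 (t=6: SET max = 46): total unchanged
  event 3 (t=15: DEC max by 12): total unchanged
  event 4 (t=18: SET max = -5): total unchanged
  event 5 (t=23: SET total = 39): total 24 -> 39
  event 6 (t=29: SET total = 21): total 39 -> 21
  event 7 (t=36: INC total by 8): total 21 -> 29
  event 8 (t=45: INC count by 7): total unchanged
  event 9 (t=53: INC max by 2): total unchanged
  event 10 (t=62: DEC total by 3): total 29 -> 26
  event 11 (t=65: SET max = -11): total unchanged
Final: total = 26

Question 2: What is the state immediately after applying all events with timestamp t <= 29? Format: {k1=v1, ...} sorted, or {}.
Answer: {max=-5, total=21}

Derivation:
Apply events with t <= 29 (6 events):
  after event 1 (t=5: SET total = 24): {total=24}
  after event 2 (t=6: SET max = 46): {max=46, total=24}
  after event 3 (t=15: DEC max by 12): {max=34, total=24}
  after event 4 (t=18: SET max = -5): {max=-5, total=24}
  after event 5 (t=23: SET total = 39): {max=-5, total=39}
  after event 6 (t=29: SET total = 21): {max=-5, total=21}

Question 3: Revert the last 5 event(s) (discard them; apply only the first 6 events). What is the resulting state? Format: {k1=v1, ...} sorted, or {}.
Answer: {max=-5, total=21}

Derivation:
Keep first 6 events (discard last 5):
  after event 1 (t=5: SET total = 24): {total=24}
  after event 2 (t=6: SET max = 46): {max=46, total=24}
  after event 3 (t=15: DEC max by 12): {max=34, total=24}
  after event 4 (t=18: SET max = -5): {max=-5, total=24}
  after event 5 (t=23: SET total = 39): {max=-5, total=39}
  after event 6 (t=29: SET total = 21): {max=-5, total=21}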